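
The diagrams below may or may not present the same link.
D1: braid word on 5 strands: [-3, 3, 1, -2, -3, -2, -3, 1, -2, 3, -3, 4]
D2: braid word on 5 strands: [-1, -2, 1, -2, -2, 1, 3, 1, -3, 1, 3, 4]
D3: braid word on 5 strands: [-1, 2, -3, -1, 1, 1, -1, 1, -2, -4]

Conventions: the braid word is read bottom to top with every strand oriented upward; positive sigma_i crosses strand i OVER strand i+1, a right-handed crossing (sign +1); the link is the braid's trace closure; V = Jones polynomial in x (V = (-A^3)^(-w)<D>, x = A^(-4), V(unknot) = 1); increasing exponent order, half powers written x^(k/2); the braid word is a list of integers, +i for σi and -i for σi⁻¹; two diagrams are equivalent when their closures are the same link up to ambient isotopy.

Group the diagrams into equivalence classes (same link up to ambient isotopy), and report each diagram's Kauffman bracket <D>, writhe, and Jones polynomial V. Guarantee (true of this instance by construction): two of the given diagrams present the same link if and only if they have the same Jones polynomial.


classes: {D1} | {D2} | {D3}
V(D1) = x^-5 - 2x^-4 + 2x^-3 - 2x^-2 + 2x^-1 - 1 + x  [12 crossings, <D> = A^-10 - A^-6 + 2A^-2 - 2A^2 + 2A^6 - 2A^10 + A^14, w = -2]
V(D2) = -x^-3 + 2x^-2 - 2x^-1 + 3 - 2x + 2x^2 - x^3  [12 crossings, <D> = -A^-6 + 2A^-2 - 2A^2 + 3A^6 - 2A^10 + 2A^14 - A^18, w = +2]
V(D3) = 1  [10 crossings, <D> = A^-6, w = -2]
note: comparing 3 Jones polynomials yields 3 groups


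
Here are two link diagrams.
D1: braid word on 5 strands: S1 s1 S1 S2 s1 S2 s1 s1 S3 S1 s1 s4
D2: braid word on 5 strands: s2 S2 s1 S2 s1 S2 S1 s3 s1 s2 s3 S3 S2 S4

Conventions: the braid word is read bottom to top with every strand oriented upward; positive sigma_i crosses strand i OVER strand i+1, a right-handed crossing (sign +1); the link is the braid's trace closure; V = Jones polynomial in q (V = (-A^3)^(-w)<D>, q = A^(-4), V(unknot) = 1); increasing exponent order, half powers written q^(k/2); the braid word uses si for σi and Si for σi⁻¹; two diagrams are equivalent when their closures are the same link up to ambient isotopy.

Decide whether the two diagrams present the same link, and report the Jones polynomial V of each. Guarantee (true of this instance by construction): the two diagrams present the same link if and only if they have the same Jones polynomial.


same link: yes
V(D1) = q^-2 - q^-1 + 1 - q + q^2  [12 crossings, <D> = A^-8 - A^-4 + 1 - A^4 + A^8, w = 0]
V(D2) = q^-2 - q^-1 + 1 - q + q^2  [14 crossings, <D> = A^-8 - A^-4 + 1 - A^4 + A^8, w = 0]
insight: from 12 to 14 crossings by R-moves: one link, two diagrams


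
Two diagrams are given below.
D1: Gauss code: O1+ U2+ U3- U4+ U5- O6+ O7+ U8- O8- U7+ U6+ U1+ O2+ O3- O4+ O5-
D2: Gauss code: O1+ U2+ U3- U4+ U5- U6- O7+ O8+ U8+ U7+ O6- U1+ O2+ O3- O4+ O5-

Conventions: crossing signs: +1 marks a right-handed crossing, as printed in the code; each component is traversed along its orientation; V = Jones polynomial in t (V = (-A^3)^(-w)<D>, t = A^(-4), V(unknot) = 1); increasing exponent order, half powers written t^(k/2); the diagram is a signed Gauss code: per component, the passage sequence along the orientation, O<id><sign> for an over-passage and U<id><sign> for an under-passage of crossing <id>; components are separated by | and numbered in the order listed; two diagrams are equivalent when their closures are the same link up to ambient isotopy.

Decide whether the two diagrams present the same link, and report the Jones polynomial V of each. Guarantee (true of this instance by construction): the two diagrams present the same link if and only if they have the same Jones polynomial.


equivalent: yes
V(D1) = 1  (w +2, c 8, <D> = A^6)
V(D2) = 1  (w +2, c 8, <D> = A^6)
why: Reidemeister moves carry D1 (8 crossings) to D2 (8)


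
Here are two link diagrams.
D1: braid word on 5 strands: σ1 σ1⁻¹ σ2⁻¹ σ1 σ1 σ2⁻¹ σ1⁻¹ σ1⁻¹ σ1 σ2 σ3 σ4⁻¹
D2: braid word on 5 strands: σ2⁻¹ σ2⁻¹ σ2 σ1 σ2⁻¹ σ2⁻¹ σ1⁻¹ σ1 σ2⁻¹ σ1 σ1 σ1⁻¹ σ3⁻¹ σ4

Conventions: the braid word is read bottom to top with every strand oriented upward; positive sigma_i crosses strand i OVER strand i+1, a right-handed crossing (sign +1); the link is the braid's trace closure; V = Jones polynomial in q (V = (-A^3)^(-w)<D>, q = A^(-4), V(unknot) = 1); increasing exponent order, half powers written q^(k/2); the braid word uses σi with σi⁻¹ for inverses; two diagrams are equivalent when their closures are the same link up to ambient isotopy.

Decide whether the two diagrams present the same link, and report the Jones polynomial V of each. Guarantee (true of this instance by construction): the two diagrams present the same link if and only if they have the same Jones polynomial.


equivalent: no
V(D1) = 1  (w 0, c 12, <D> = 1)
D2 (bracket A^-10 - A^-6 + 2A^-2 - 2A^2 + 2A^6 - 2A^10 + A^14; 14 crossings at w = -2): V = q^-5 - 2q^-4 + 2q^-3 - 2q^-2 + 2q^-1 - 1 + q
why: 2 values of V(q) split the 2 diagrams


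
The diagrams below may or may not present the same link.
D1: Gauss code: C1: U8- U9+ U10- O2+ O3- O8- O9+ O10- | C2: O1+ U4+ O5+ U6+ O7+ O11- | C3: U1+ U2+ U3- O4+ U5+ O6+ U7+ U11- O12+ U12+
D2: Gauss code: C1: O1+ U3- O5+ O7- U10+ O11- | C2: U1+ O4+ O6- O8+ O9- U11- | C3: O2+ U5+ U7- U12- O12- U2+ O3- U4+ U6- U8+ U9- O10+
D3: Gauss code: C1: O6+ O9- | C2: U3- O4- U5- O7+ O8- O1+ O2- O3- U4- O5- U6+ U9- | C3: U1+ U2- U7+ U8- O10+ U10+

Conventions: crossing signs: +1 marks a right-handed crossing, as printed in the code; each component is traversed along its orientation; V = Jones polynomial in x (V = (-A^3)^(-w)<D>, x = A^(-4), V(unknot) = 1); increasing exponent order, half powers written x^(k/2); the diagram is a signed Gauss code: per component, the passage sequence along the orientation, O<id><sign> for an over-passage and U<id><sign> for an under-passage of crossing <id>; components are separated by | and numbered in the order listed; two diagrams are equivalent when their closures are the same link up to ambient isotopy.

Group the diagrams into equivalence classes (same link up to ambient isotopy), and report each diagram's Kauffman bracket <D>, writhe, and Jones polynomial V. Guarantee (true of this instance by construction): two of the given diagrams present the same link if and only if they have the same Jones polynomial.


grouping into links: {D1} | {D2} | {D3}
V(D1) = x + x^2 + x^3 + x^6  (w +4, c 12, <D> = A^-12 + 1 + A^4 + A^8)
V(D2) = x^-1 + 2 + x  (w 0, c 12, <D> = A^-4 + 2 + A^4)
V(D3) = -x^-5 - x^-4 + x^-3 + 2x^-2 + 2x^-1 + 1  (w -2, c 10, <D> = A^-6 + 2A^-2 + 2A^2 + A^6 - A^10 - A^14)
key observation: 3 classes among 3 diagrams; unequal V(x) rules out equality


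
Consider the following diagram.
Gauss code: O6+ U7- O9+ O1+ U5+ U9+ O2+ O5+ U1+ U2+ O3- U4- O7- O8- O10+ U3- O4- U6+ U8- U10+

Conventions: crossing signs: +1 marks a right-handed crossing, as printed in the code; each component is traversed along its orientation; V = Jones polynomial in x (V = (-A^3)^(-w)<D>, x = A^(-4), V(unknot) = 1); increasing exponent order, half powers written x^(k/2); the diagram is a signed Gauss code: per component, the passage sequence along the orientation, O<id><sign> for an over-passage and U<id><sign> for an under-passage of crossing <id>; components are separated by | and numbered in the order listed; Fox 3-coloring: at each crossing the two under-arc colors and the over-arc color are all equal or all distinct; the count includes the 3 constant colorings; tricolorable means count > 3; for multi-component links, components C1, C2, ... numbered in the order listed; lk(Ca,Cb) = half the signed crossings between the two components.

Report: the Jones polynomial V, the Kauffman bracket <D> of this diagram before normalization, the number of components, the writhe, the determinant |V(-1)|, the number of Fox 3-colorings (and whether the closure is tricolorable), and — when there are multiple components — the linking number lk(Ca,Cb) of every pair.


V(x) = -x^-3 + x^-2 - x^-1 + 3 - x + x^2 - x^3
bracket: -A^-6 + A^-2 - A^2 + 3A^6 - A^10 + A^14 - A^18, w = +2
1 component, writhe +2, over 10 crossings
det 9, colorings 27 of 3^10 — tricolorable
observation: V is palindromic (span 6, det 9): x -> 1/x fixes it; necessary, not sufficient, for amphichirality


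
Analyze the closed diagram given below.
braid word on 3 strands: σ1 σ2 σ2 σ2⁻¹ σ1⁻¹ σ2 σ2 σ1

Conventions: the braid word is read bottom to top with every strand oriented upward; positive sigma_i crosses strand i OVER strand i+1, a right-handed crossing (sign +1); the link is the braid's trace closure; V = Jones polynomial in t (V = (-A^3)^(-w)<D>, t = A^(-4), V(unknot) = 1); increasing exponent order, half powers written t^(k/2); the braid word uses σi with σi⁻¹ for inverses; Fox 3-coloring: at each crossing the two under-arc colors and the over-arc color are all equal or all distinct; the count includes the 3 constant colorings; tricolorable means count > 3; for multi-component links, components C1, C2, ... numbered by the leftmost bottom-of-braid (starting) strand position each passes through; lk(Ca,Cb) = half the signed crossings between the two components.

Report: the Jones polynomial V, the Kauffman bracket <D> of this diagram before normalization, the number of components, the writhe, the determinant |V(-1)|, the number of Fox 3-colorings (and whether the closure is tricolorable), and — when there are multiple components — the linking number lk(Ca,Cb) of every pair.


V(t) = t - t^2 + 2t^3 - t^4 + t^5 - t^6
bracket: -A^-12 + A^-8 - A^-4 + 2 - A^4 + A^8, w = +4
1 component, writhe +4, over 8 crossings
det 7, colorings 3 of 3^8 — not tricolorable
observation: V spans 5 powers of t: at least 5 crossings in any diagram


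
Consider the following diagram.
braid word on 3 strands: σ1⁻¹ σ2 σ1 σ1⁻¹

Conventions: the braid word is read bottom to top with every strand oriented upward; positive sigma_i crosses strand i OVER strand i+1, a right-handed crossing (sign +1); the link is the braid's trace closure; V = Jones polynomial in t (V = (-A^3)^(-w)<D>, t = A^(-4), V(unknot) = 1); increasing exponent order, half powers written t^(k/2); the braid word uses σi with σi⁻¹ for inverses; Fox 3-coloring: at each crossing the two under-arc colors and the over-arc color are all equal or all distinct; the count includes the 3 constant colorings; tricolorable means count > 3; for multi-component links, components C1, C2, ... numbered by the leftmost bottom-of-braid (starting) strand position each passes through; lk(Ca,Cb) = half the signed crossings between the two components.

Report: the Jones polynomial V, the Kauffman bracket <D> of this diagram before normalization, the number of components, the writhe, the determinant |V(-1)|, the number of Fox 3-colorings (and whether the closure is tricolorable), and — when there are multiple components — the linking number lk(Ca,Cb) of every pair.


Jones polynomial: V(t) = 1
<D> = 1; writhe 0
components 1, writhe 0 (4 crossings)
3-colorings: 3 of 3^4, det 1 — not tricolorable
note: w = 0 shifts under R1 moves; the (-A^3)^(0) factor cancels that in V


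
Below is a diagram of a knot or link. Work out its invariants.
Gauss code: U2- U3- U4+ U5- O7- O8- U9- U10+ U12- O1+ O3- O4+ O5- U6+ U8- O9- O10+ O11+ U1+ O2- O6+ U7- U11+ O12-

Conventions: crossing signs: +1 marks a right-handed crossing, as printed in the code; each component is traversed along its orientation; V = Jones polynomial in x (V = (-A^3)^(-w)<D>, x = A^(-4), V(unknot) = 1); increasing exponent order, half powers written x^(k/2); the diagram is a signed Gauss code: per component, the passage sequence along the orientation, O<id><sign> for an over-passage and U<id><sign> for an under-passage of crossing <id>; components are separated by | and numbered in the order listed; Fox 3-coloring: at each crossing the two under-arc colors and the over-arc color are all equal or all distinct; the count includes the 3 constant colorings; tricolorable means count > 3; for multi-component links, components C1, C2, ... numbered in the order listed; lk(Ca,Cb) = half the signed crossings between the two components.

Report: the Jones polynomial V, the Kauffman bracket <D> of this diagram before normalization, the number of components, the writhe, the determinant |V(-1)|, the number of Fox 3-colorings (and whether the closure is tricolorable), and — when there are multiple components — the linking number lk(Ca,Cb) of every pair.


V(x) = -x^-5 + x^-4 - x^-3 + 2x^-2 - x^-1 + 2 - x
bracket: -A^-10 + 2A^-6 - A^-2 + 2A^2 - A^6 + A^10 - A^14, w = -2
1 component, writhe -2, over 12 crossings
det 9, colorings 9 of 3^12 — tricolorable
observation: the span of V is 6, forcing >= 6 crossings in any diagram


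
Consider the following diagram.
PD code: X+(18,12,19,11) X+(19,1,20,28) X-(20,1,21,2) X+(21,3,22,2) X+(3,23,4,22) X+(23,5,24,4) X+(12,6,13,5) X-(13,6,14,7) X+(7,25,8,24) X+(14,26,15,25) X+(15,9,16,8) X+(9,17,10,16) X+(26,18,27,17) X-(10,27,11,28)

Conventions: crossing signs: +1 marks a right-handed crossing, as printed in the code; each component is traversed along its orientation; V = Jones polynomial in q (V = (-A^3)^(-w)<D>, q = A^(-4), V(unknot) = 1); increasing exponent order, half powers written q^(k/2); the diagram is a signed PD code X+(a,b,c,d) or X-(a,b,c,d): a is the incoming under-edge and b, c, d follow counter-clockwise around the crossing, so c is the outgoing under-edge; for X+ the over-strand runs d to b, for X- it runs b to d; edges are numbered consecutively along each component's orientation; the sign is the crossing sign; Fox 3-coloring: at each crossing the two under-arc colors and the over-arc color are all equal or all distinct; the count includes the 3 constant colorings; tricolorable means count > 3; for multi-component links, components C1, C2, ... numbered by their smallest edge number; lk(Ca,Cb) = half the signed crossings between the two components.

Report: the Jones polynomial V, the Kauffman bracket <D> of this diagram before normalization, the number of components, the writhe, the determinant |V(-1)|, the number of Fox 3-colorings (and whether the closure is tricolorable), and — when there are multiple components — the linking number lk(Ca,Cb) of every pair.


Jones polynomial: V(q) = q^3 + q^5 - q^8
<D> = -A^-8 + A^4 + A^12; writhe +8
components 1, writhe +8 (14 crossings)
3-colorings: 9 of 3^14, det 3 — tricolorable
note: V spans 5 powers of q: at least 5 crossings in any diagram


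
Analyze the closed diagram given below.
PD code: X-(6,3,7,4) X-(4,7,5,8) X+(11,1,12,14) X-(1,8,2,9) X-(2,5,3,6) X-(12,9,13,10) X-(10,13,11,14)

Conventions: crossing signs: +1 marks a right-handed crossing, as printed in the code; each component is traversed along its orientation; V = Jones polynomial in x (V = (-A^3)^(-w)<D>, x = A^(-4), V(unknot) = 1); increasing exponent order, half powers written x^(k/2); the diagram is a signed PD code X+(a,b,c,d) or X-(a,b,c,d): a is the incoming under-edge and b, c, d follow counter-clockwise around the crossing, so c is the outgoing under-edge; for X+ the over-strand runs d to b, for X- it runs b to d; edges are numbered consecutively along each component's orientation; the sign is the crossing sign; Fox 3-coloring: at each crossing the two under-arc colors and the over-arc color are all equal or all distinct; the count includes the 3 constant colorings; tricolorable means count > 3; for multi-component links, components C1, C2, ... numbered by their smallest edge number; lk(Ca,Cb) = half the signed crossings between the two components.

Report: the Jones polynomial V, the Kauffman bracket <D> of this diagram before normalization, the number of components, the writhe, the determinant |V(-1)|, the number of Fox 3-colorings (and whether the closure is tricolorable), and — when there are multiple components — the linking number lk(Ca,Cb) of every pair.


V = -x^-4 + x^-3 + x^-1
<D> = -A^-11 - A^-3 + A (w = -5)
1 component over 7 crossings, w = -5
9 Fox colorings among 3^7, |V(-1)| = 3: tricolorable
why: det 3 = |V(-1)|; divisible by 3, so tricolorable


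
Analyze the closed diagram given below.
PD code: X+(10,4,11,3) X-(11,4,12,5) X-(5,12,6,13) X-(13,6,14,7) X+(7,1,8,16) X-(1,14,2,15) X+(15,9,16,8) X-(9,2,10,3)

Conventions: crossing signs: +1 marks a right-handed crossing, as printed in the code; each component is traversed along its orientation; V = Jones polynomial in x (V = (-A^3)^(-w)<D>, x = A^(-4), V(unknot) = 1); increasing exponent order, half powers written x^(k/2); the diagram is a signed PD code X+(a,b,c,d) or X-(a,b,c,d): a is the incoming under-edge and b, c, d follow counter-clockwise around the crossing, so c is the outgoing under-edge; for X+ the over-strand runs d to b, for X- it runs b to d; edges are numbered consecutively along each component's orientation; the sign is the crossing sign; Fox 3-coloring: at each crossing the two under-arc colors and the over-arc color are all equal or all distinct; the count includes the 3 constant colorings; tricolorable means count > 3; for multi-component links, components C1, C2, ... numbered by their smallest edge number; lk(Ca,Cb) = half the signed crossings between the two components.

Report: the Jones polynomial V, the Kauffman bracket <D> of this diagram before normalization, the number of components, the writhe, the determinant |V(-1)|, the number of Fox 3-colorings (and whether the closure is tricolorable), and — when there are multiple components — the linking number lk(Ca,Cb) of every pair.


V = x^-5 - 2x^-4 + 2x^-3 - 2x^-2 + 2x^-1 - 1 + x
<D> = A^-10 - A^-6 + 2A^-2 - 2A^2 + 2A^6 - 2A^10 + A^14 (w = -2)
1 component over 8 crossings, w = -2
3 Fox colorings among 3^8, |V(-1)| = 11: not tricolorable
why: det 11 = |V(-1)|; not divisible by 3, so not tricolorable


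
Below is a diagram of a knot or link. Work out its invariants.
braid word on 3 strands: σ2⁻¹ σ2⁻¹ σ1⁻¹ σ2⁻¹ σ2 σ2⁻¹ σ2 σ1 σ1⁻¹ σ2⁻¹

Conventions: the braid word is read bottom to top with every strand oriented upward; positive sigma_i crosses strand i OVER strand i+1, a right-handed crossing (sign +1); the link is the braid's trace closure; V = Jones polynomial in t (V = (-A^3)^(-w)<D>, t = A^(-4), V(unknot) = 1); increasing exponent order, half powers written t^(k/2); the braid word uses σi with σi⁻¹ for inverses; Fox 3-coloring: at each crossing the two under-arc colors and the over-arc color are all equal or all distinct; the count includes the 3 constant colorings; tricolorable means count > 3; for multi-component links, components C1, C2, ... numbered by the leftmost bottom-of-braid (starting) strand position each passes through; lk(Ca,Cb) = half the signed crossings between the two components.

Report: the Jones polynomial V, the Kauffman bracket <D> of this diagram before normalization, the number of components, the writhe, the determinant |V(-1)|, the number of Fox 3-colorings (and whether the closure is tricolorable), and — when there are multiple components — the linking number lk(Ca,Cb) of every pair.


V(t) = -t^-4 + t^-3 + t^-1
bracket: A^-8 + 1 - A^4, w = -4
1 component, writhe -4, over 10 crossings
det 3, colorings 9 of 3^10 — tricolorable
observation: inverse pairs cancel, leaving σ2⁻¹ σ2⁻¹ σ1⁻¹ σ2⁻¹


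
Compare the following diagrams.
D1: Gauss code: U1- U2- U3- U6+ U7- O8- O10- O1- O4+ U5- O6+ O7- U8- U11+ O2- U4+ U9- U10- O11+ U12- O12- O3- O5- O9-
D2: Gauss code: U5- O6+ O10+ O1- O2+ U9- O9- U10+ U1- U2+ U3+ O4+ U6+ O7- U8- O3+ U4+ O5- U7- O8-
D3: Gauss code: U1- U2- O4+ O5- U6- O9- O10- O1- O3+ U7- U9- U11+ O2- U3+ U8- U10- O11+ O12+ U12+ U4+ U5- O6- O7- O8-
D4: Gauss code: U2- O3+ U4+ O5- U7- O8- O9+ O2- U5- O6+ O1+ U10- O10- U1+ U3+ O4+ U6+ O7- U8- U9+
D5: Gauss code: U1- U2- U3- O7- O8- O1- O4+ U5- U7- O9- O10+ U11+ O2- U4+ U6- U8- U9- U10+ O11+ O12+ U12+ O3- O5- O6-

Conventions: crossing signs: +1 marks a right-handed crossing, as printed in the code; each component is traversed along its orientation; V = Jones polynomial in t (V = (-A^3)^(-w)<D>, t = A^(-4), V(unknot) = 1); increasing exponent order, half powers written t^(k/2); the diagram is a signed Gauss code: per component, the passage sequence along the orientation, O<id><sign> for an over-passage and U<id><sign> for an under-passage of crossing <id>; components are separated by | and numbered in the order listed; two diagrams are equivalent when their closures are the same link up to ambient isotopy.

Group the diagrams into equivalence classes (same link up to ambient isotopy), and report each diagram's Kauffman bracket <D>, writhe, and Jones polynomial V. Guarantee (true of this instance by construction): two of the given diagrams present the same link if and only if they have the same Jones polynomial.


equivalence classes: {D1, D3, D5} | {D2, D4}
D1 (bracket A^-14 - A^-10 + 2A^-6 - A^-2 + A^2 - A^6; 12 crossings at w = -6): V = -t^-6 + t^-5 - t^-4 + 2t^-3 - t^-2 + t^-1
V(D2) = -t^-3 + 2t^-2 - 2t^-1 + 3 - 2t + 2t^2 - t^3  [10 crossings, <D> = -A^-12 + 2A^-8 - 2A^-4 + 3 - 2A^4 + 2A^8 - A^12, w = 0]
D3 (bracket A^-8 - A^-4 + 2 - A^4 + A^8 - A^12; 12 crossings at w = -4): V = -t^-6 + t^-5 - t^-4 + 2t^-3 - t^-2 + t^-1
V(D4) = -t^-3 + 2t^-2 - 2t^-1 + 3 - 2t + 2t^2 - t^3  [10 crossings, <D> = -A^-12 + 2A^-8 - 2A^-4 + 3 - 2A^4 + 2A^8 - A^12, w = 0]
V(D5) = -t^-6 + t^-5 - t^-4 + 2t^-3 - t^-2 + t^-1  [12 crossings, <D> = A^-8 - A^-4 + 2 - A^4 + A^8 - A^12, w = -4]
observation: V(t) takes 2 values over 5 diagrams, fixing the grouping


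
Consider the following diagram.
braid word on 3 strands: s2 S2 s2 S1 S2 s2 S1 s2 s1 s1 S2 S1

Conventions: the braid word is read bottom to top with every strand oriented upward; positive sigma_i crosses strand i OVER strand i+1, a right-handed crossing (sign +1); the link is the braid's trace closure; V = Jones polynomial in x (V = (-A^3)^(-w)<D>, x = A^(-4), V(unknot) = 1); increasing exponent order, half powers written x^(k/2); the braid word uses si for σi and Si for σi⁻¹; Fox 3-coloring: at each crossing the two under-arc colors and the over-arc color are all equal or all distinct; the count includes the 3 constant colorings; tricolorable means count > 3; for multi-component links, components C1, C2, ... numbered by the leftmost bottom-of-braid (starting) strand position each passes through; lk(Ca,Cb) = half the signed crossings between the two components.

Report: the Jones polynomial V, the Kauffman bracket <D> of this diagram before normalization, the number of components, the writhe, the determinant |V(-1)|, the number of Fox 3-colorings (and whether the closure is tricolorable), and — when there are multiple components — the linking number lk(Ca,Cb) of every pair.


V = -x^-3 + x^-2 - x^-1 + 3 - x + x^2 - x^3
<D> = -A^-12 + A^-8 - A^-4 + 3 - A^4 + A^8 - A^12 (w = 0)
1 component over 12 crossings, w = 0
27 Fox colorings among 3^12, |V(-1)| = 9: tricolorable
why: V spans 6 powers of x: at least 6 crossings in any diagram


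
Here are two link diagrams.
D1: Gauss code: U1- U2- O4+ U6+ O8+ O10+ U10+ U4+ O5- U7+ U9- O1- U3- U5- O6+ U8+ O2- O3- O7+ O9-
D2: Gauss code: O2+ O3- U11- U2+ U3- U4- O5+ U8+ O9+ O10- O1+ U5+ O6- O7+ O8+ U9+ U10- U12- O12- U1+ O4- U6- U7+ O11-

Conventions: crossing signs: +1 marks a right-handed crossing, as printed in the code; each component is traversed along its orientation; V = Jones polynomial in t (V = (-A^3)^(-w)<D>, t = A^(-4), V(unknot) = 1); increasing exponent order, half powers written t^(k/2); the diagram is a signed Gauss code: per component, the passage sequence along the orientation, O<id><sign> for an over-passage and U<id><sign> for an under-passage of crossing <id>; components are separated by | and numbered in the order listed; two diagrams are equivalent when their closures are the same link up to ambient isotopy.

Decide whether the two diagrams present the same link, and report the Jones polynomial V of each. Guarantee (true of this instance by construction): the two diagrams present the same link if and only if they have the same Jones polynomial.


same link: no
V(D1) = -t^-3 + 2t^-2 - 2t^-1 + 3 - 2t + 2t^2 - t^3  [10 crossings, <D> = -A^-12 + 2A^-8 - 2A^-4 + 3 - 2A^4 + 2A^8 - A^12, w = 0]
V(D2) = t + t^3 - t^4  [12 crossings, <D> = -A^-16 + A^-12 + A^-4, w = 0]
insight: V(t) takes 2 values over 2 diagrams, fixing the grouping


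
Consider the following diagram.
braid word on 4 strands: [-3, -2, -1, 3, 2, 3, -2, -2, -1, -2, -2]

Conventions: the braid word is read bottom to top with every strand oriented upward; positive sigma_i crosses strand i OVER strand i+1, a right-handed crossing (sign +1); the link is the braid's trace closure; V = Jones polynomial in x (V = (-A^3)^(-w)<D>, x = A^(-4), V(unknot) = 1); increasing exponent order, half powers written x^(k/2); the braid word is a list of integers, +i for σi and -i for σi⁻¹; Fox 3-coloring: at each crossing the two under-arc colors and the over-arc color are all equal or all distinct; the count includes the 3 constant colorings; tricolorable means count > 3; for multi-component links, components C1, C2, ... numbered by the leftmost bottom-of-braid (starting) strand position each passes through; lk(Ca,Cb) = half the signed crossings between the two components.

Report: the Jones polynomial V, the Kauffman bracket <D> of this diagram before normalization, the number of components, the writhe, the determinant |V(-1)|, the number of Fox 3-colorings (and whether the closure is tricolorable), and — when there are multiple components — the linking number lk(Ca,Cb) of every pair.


V = -x^-4 + x^-3 + x^-1
<D> = -A^-11 - A^-3 + A (w = -5)
1 component over 11 crossings, w = -5
9 Fox colorings among 3^11, |V(-1)| = 3: tricolorable
why: w = -5 (over 11 crossings) is diagram-only; (-A^3)^(5) removes it from V


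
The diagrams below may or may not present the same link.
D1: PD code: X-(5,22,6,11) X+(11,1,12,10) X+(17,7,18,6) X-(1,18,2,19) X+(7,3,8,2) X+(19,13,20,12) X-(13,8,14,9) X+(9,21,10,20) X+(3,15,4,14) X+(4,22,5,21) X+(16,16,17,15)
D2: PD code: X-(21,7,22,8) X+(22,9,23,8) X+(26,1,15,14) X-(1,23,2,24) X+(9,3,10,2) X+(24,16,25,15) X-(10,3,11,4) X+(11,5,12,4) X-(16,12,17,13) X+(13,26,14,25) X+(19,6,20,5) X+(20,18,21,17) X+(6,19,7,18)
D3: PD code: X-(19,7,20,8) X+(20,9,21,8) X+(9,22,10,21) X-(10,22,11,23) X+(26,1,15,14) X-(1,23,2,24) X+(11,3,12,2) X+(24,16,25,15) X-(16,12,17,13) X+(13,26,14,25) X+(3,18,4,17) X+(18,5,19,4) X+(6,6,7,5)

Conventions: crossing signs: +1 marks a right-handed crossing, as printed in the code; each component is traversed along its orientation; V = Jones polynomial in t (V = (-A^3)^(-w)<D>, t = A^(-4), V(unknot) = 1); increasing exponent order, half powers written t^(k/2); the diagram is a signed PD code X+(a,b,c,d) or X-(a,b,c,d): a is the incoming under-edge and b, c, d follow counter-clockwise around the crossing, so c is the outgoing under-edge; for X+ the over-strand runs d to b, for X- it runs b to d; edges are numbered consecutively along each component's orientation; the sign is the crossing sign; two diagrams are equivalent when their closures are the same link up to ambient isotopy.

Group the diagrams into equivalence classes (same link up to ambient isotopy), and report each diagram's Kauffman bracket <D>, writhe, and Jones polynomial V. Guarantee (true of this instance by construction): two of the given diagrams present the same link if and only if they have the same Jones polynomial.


grouping into links: {D1, D2, D3}
V(D1) = -t^(-1/2) + 2t^(1/2) - 4t^(3/2) + 4t^(5/2) - 6t^(7/2) + 5t^(9/2) - 4t^(11/2) + 3t^(13/2) - t^(15/2)  (w +5, c 11, <D> = A^-15 - 3A^-11 + 4A^-7 - 5A^-3 + 6A - 4A^5 + 4A^9 - 2A^13 + A^17)
V(D2) = -t^(-1/2) + 2t^(1/2) - 4t^(3/2) + 4t^(5/2) - 6t^(7/2) + 5t^(9/2) - 4t^(11/2) + 3t^(13/2) - t^(15/2)  (w +5, c 13, <D> = A^-15 - 3A^-11 + 4A^-7 - 5A^-3 + 6A - 4A^5 + 4A^9 - 2A^13 + A^17)
V(D3) = -t^(-1/2) + 2t^(1/2) - 4t^(3/2) + 4t^(5/2) - 6t^(7/2) + 5t^(9/2) - 4t^(11/2) + 3t^(13/2) - t^(15/2)  (w +5, c 13, <D> = A^-15 - 3A^-11 + 4A^-7 - 5A^-3 + 6A - 4A^5 + 4A^9 - 2A^13 + A^17)
key observation: one V(t) for all 3 diagrams — one class (guaranteed)


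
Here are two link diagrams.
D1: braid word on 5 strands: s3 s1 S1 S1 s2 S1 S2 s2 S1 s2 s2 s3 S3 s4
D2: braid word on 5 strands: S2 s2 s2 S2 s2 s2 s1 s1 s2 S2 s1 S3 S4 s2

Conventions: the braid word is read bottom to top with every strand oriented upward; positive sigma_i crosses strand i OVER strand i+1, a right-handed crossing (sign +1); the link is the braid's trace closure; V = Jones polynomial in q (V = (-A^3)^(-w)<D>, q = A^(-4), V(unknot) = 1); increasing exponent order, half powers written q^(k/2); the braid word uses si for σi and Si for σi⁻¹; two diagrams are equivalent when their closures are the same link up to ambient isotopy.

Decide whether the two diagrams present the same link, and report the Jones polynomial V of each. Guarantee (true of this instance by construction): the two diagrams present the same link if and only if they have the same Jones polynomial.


equivalent: no
V(D1) = -q^-3 + 2q^-2 - 2q^-1 + 3 - 2q + 2q^2 - q^3  (w +2, c 14, <D> = -A^-6 + 2A^-2 - 2A^2 + 3A^6 - 2A^10 + 2A^14 - A^18)
V(D2) = q^2 + 2q^4 - 2q^5 + q^6 - 2q^7 + q^8  [14 crossings, <D> = A^-20 - 2A^-16 + A^-12 - 2A^-8 + 2A^-4 + A^4, w = +4]
key observation: 2 values of V(q) split the 2 diagrams


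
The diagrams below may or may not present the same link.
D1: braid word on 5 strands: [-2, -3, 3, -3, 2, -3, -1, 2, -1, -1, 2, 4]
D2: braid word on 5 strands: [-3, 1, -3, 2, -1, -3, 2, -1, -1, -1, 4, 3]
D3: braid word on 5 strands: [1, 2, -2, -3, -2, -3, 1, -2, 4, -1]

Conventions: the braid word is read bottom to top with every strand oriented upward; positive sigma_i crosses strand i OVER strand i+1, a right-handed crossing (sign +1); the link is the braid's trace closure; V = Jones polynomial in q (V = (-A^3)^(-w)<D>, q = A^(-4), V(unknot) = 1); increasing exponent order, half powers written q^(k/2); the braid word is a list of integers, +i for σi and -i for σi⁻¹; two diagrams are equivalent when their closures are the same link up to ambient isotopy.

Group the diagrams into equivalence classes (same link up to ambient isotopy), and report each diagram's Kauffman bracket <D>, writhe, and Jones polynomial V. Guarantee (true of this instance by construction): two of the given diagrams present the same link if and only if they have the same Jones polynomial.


classes: {D1, D2} | {D3}
V(D1) = -q^-6 + 2q^-5 - 3q^-4 + 4q^-3 - 3q^-2 + 3q^-1 - 2 + q  [12 crossings, <D> = A^-10 - 2A^-6 + 3A^-2 - 3A^2 + 4A^6 - 3A^10 + 2A^14 - A^18, w = -2]
V(D2) = -q^-6 + 2q^-5 - 3q^-4 + 4q^-3 - 3q^-2 + 3q^-1 - 2 + q  (w -2, c 12, <D> = A^-10 - 2A^-6 + 3A^-2 - 3A^2 + 4A^6 - 3A^10 + 2A^14 - A^18)
D3 (bracket A^-2 + A^6 - A^10; 10 crossings at w = -2): V = -q^-4 + q^-3 + q^-1
note: V(q) takes 2 values over 3 diagrams, fixing the grouping


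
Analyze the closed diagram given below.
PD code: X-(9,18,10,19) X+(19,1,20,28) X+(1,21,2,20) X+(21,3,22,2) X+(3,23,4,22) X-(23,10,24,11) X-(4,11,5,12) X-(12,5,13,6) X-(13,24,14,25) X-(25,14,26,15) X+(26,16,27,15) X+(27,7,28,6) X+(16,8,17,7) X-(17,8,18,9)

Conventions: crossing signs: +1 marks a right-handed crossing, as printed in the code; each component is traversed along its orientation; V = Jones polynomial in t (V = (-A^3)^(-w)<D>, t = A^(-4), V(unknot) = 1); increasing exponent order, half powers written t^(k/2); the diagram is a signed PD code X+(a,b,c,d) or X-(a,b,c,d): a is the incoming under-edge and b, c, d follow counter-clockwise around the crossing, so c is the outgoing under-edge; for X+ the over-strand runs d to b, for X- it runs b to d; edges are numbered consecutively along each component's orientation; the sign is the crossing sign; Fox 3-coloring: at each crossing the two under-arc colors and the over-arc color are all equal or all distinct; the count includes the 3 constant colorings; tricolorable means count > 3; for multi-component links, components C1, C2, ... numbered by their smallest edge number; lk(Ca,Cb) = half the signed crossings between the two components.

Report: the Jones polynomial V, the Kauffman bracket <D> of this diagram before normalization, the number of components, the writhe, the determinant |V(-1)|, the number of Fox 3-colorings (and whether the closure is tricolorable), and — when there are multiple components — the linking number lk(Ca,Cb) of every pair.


V = -t^-4 + t^-3 - t^-2 + 2t^-1 - 1 + 2t - t^2 + t^3 - t^4
<D> = -A^-16 + A^-12 - A^-8 + 2A^-4 - 1 + 2A^4 - A^8 + A^12 - A^16 (w = 0)
1 component over 14 crossings, w = 0
3 Fox colorings among 3^14, |V(-1)| = 11: not tricolorable
why: |V(-1)| = 11: so not tricolorable, since 3 does not divide 11


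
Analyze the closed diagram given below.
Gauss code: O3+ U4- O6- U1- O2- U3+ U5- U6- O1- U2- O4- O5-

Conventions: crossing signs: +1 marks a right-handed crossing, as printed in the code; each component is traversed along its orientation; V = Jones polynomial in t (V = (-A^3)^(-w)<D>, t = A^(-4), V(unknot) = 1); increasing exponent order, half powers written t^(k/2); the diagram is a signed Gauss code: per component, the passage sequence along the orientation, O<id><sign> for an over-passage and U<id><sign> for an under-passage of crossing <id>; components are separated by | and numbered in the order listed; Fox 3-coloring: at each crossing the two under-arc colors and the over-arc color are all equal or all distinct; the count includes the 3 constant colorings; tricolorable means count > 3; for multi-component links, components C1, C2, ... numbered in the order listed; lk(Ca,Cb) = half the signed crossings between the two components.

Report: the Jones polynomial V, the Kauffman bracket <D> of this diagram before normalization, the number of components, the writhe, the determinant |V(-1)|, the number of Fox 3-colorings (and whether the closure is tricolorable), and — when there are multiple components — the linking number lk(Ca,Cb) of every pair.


Jones polynomial: V(t) = -t^-4 + t^-3 + t^-1
<D> = A^-8 + 1 - A^4; writhe -4
components 1, writhe -4 (6 crossings)
3-colorings: 9 of 3^6, det 3 — tricolorable
note: |V(-1)| = 3: so tricolorable, since 3 divides 3


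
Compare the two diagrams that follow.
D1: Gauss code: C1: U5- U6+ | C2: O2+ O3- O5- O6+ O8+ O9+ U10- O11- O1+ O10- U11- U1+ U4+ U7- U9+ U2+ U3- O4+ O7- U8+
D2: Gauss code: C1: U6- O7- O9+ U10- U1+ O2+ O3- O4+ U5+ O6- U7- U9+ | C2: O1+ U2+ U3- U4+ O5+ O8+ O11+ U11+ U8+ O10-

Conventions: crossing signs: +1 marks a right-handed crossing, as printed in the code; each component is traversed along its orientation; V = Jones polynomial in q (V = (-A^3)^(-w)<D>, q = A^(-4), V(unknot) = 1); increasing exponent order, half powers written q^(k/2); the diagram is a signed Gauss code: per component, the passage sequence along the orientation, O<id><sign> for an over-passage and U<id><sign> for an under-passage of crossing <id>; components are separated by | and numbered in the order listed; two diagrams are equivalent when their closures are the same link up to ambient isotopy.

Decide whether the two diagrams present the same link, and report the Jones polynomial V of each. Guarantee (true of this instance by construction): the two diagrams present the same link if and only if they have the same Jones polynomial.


equivalent: no
V(D1) = -q^(-1/2) - q^(1/2)  (w +1, c 11, <D> = A + A^5)
V(D2) = -q^(1/2) - q^(5/2)  [11 crossings, <D> = A^-1 + A^7, w = +3]
key observation: 2 classes among 2 diagrams; unequal V(q) rules out equality


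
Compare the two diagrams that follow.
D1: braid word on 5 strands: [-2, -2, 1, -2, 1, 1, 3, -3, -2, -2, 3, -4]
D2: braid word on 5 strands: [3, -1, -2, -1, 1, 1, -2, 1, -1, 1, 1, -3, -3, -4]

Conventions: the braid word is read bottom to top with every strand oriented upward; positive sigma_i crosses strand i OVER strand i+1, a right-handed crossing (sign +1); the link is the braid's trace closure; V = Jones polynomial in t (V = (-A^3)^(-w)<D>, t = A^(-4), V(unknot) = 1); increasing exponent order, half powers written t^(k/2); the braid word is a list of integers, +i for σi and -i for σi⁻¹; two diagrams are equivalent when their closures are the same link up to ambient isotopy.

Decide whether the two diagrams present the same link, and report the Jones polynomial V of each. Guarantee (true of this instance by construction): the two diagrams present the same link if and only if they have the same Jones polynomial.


equivalent: no
D1 (bracket -A^-14 + 2A^-10 - 2A^-6 + 4A^-2 - 4A^2 + 4A^6 - 3A^10 + 2A^14 - A^18; 12 crossings at w = -2): V = -t^-6 + 2t^-5 - 3t^-4 + 4t^-3 - 4t^-2 + 4t^-1 - 2 + 2t - t^2
V(D2) = t^-2 - t^-1 + 1 - t + t^2  (w -2, c 14, <D> = A^-14 - A^-10 + A^-6 - A^-2 + A^2)
key observation: 2 classes among 2 diagrams; unequal V(t) rules out equality


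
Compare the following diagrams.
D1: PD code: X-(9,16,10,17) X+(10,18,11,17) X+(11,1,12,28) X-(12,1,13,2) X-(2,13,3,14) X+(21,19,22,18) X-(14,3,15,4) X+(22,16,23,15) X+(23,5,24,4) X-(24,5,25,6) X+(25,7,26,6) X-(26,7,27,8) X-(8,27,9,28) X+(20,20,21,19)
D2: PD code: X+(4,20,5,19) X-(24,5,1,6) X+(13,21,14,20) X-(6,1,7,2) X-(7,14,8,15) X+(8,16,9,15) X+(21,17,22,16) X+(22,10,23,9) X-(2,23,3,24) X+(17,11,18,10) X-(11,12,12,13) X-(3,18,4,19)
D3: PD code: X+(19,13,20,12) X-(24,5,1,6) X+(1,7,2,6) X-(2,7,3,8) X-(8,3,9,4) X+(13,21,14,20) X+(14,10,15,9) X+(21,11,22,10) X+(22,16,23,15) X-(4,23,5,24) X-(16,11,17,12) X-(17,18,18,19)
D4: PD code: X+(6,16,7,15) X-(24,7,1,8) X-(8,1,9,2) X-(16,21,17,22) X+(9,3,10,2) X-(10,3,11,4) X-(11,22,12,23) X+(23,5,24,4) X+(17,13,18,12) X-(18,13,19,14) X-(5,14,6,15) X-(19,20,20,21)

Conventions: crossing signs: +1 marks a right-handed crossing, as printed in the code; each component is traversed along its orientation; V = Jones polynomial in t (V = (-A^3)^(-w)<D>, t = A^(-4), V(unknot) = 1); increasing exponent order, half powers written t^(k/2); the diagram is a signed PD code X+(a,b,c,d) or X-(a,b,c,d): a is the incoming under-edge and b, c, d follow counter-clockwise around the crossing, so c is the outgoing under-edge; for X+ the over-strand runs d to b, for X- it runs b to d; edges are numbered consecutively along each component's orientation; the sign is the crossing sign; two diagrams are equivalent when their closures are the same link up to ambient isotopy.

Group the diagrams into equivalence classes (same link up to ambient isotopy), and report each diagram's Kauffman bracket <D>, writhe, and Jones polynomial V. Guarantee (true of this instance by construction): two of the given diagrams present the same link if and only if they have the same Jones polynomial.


grouping into links: {D1} | {D2, D3} | {D4}
V(D1) = -t^-4 + t^-3 + t^-1  (w 0, c 14, <D> = A^4 + A^12 - A^16)
V(D2) = -t^-3 + t^-2 - t^-1 + 3 - t + t^2 - t^3  (w 0, c 12, <D> = -A^-12 + A^-8 - A^-4 + 3 - A^4 + A^8 - A^12)
V(D3) = -t^-3 + t^-2 - t^-1 + 3 - t + t^2 - t^3  [12 crossings, <D> = -A^-12 + A^-8 - A^-4 + 3 - A^4 + A^8 - A^12, w = 0]
V(D4) = 1  (w -4, c 12, <D> = A^-12)
why: 3 classes among 4 diagrams; unequal V(t) rules out equality


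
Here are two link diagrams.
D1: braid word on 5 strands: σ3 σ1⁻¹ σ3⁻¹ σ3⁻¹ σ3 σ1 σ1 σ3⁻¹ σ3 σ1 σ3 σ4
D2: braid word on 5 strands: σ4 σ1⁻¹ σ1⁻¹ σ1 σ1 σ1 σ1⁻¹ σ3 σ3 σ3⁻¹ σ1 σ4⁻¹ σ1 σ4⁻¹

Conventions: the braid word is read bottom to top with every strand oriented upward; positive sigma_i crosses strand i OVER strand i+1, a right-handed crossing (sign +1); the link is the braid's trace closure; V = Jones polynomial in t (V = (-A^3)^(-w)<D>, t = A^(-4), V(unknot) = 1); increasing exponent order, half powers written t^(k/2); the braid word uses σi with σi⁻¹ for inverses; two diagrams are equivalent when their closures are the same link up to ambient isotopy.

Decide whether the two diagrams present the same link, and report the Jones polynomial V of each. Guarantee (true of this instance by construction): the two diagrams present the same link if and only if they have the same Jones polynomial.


equivalent: yes
V(D1) = 1 + t + t^2 + t^3  (w +4, c 12, <D> = 1 + A^4 + A^8 + A^12)
D2 (bracket A^-6 + A^-2 + A^2 + A^6; 14 crossings at w = +2): V = 1 + t + t^2 + t^3
why: all 2 diagrams share one V(t), hence one class


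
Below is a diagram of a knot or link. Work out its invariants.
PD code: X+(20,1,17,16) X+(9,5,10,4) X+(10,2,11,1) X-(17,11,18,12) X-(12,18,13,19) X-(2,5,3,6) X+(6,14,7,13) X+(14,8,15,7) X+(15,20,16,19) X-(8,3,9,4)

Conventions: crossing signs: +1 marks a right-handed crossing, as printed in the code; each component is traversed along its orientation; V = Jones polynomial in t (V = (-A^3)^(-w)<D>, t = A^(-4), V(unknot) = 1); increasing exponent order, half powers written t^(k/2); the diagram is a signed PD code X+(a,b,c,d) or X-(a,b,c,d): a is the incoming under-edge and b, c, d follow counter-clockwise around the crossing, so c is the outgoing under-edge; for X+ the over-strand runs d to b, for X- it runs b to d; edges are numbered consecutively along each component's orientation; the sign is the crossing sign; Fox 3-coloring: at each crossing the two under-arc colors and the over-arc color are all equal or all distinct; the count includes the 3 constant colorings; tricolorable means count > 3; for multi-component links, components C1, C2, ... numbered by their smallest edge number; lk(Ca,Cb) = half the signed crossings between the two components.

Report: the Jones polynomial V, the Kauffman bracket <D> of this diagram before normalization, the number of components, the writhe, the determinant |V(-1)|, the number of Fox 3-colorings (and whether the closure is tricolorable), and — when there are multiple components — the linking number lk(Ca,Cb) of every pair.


V(t) = -2t^(1/2) + t^(3/2) - 2t^(5/2) + t^(7/2) - t^(9/2) + t^(11/2)
bracket: A^-16 - A^-12 + A^-8 - 2A^-4 + 1 - 2A^4, w = +2
2 components, writhe +2, over 10 crossings
lk(C1,C2) = 0
det 8, colorings 3 of 3^10 — not tricolorable
observation: w = +2 (over 10 crossings) is diagram-only; (-A^3)^(-2) removes it from V
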